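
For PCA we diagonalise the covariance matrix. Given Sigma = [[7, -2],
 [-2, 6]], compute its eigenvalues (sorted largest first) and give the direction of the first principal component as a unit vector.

Step 1 — characteristic polynomial of 2×2 Sigma:
  det(Sigma - λI) = λ² - trace · λ + det = 0.
  trace = 7 + 6 = 13, det = 7·6 - (-2)² = 38.
Step 2 — discriminant:
  Δ = trace² - 4·det = 169 - 152 = 17.
Step 3 — eigenvalues:
  λ = (trace ± √Δ)/2 = (13 ± 4.1231)/2,
  λ_1 = 8.5616,  λ_2 = 4.4384.

Step 4 — unit eigenvector for λ_1: solve (Sigma - λ_1 I)v = 0. First row:
  (7 - 8.5616)·v_x + (-2)·v_y = 0, i.e. (-1.5616)·v_x + (-2)·v_y = 0,
  so v ∝ (b, λ_1 - a) = (-2, 1.5616); multiply by -1 so the first entry is positive: u = (2, -1.5616).
  ||u|| = √((2)² + (-1.5616)²) = √(6.4384) ≈ 2.5374,
  v_1 = u/||u|| ≈ (0.7882, -0.6154) (||v_1|| = 1).

λ_1 = 8.5616,  λ_2 = 4.4384;  v_1 ≈ (0.7882, -0.6154)


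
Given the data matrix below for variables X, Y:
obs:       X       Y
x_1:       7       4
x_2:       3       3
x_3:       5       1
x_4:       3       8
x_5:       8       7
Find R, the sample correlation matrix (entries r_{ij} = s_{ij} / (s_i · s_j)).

Step 1 — column means:
  mean(X) = (7 + 3 + 5 + 3 + 8) / 5 = 26/5 = 5.2
  mean(Y) = (4 + 3 + 1 + 8 + 7) / 5 = 23/5 = 4.6

Step 2 — sample variances and covariances s[i,j] = (1/(n-1)) · Σ_k (x_{k,i} - mean_i) · (x_{k,j} - mean_j), with n-1 = 4:
  s[X,X] = ((1.8)·(1.8) + (-2.2)·(-2.2) + (-0.2)·(-0.2) + (-2.2)·(-2.2) + (2.8)·(2.8)) / 4 = 20.8/4 = 5.2
  s[X,Y] = ((1.8)·(-0.6) + (-2.2)·(-1.6) + (-0.2)·(-3.6) + (-2.2)·(3.4) + (2.8)·(2.4)) / 4 = 2.4/4 = 0.6
  s[Y,Y] = ((-0.6)·(-0.6) + (-1.6)·(-1.6) + (-3.6)·(-3.6) + (3.4)·(3.4) + (2.4)·(2.4)) / 4 = 33.2/4 = 8.3
  Sample standard deviations s_i = √(s[i,i]):
  s(X) = √(5.2) = 2.2804
  s(Y) = √(8.3) = 2.881

Step 3 — r_{ij} = s_{ij} / (s_i · s_j):
  r[X,X] = 1 (diagonal).
  r[X,Y] = 0.6 / (2.2804 · 2.881) = 0.6 / 6.5696 = 0.0913
  r[Y,Y] = 1 (diagonal).

R is symmetric with unit diagonal. Assembling:

R = [[1, 0.0913],
 [0.0913, 1]]


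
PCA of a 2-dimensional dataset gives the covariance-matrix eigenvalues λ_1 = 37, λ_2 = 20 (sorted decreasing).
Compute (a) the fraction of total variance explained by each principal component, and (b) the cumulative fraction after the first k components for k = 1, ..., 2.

Step 1 — total variance = trace(Sigma) = Σ λ_i = 37 + 20 = 57.

Step 2 — fraction explained by component i = λ_i / Σ λ:
  PC1: 37/57 = 0.6491
  PC2: 20/57 = 0.3509

Step 3 — cumulative fraction after k components = (λ_1 + ... + λ_k) / Σ λ:
  k = 1: 37/57 = 0.6491
  k = 2: (37 + 20)/57 = 57/57 = 1

Summary (fraction, with percent):

explained: PC1 0.6491 (64.91%), PC2 0.3509 (35.09%);  cumulative: 0.6491, 1


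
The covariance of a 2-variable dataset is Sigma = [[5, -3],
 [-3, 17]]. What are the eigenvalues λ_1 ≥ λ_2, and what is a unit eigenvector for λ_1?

Step 1 — characteristic polynomial of 2×2 Sigma:
  det(Sigma - λI) = λ² - trace · λ + det = 0.
  trace = 5 + 17 = 22, det = 5·17 - (-3)² = 76.
Step 2 — discriminant:
  Δ = trace² - 4·det = 484 - 304 = 180.
Step 3 — eigenvalues:
  λ = (trace ± √Δ)/2 = (22 ± 13.4164)/2,
  λ_1 = 17.7082,  λ_2 = 4.2918.

Step 4 — unit eigenvector for λ_1: solve (Sigma - λ_1 I)v = 0. First row:
  (5 - 17.7082)·v_x + (-3)·v_y = 0, i.e. (-12.7082)·v_x + (-3)·v_y = 0,
  so v ∝ (b, λ_1 - a) = (-3, 12.7082); multiply by -1 so the first entry is positive: u = (3, -12.7082).
  ||u|| = √((3)² + (-12.7082)²) = √(170.4984) ≈ 13.0575,
  v_1 = u/||u|| ≈ (0.2298, -0.9732) (||v_1|| = 1).

λ_1 = 17.7082,  λ_2 = 4.2918;  v_1 ≈ (0.2298, -0.9732)


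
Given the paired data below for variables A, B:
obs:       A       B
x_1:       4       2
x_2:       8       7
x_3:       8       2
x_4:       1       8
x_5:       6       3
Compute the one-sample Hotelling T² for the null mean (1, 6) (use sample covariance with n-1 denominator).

Step 1 — sample mean vector:
  mean(A) = (4 + 8 + 8 + 1 + 6) / 5 = 27/5 = 5.4
  mean(B) = (2 + 7 + 2 + 8 + 3) / 5 = 22/5 = 4.4
  x̄ = (5.4, 4.4),  deviation x̄ - mu_0 = (5.4, 4.4) - (1, 6) = (4.4, -1.6).

Step 2 — sample covariance matrix, S[i,j] = (1/(n-1)) · Σ_k (x_{k,i} - mean_i) · (x_{k,j} - mean_j), divisor n-1 = 4:
  S[A,A] = ((-1.4)·(-1.4) + (2.6)·(2.6) + (2.6)·(2.6) + (-4.4)·(-4.4) + (0.6)·(0.6)) / 4 = 35.2/4 = 8.8
  S[A,B] = ((-1.4)·(-2.4) + (2.6)·(2.6) + (2.6)·(-2.4) + (-4.4)·(3.6) + (0.6)·(-1.4)) / 4 = -12.8/4 = -3.2
  S[B,B] = ((-2.4)·(-2.4) + (2.6)·(2.6) + (-2.4)·(-2.4) + (3.6)·(3.6) + (-1.4)·(-1.4)) / 4 = 33.2/4 = 8.3
  S = [[8.8, -3.2],
 [-3.2, 8.3]].

Step 3 — invert S. det(S) = 8.8·8.3 - (-3.2)² = 62.8.
  S^{-1} = (1/det) · [[d, -b], [-b, a]] = [[0.1322, 0.051],
 [0.051, 0.1401]].

Step 4 — quadratic form (x̄ - mu_0)^T · S^{-1} · (x̄ - mu_0):
  S^{-1} · (x̄ - mu_0) = (0.5, 0),
  (x̄ - mu_0)^T · [...] = (4.4)·(0.5) + (-1.6)·(0) = 2.2.

Step 5 — scale by n: T² = 5 · 2.2 = 11.

T² ≈ 11


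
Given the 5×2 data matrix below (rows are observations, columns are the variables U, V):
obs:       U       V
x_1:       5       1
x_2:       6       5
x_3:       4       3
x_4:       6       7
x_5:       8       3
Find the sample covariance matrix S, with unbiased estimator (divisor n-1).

Step 1 — column means:
  mean(U) = (5 + 6 + 4 + 6 + 8) / 5 = 29/5 = 5.8
  mean(V) = (1 + 5 + 3 + 7 + 3) / 5 = 19/5 = 3.8

Step 2 — sample covariance S[i,j] = (1/(n-1)) · Σ_k (x_{k,i} - mean_i) · (x_{k,j} - mean_j), with n-1 = 4.
  S[U,U] = ((-0.8)·(-0.8) + (0.2)·(0.2) + (-1.8)·(-1.8) + (0.2)·(0.2) + (2.2)·(2.2)) / 4 = 8.8/4 = 2.2
  S[U,V] = ((-0.8)·(-2.8) + (0.2)·(1.2) + (-1.8)·(-0.8) + (0.2)·(3.2) + (2.2)·(-0.8)) / 4 = 2.8/4 = 0.7
  S[V,V] = ((-2.8)·(-2.8) + (1.2)·(1.2) + (-0.8)·(-0.8) + (3.2)·(3.2) + (-0.8)·(-0.8)) / 4 = 20.8/4 = 5.2

S is symmetric (S[j,i] = S[i,j]). Assembling:

S = [[2.2, 0.7],
 [0.7, 5.2]]


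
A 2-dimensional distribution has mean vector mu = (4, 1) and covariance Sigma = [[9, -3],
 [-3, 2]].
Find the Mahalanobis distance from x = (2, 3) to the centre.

Step 1 — centre the observation: (x - mu) = (-2, 2).

Step 2 — invert Sigma. det(Sigma) = 9·2 - (-3)² = 9.
  Sigma^{-1} = (1/det) · [[d, -b], [-b, a]] = [[0.2222, 0.3333],
 [0.3333, 1]].

Step 3 — form the quadratic (x - mu)^T · Sigma^{-1} · (x - mu):
  Sigma^{-1} · (x - mu) = (0.2222, 1.3333).
  (x - mu)^T · [Sigma^{-1} · (x - mu)] = (-2)·(0.2222) + (2)·(1.3333) = 2.2222.

Step 4 — take square root: d = √(2.2222) ≈ 1.4907.

d(x, mu) = √(2.2222) ≈ 1.4907


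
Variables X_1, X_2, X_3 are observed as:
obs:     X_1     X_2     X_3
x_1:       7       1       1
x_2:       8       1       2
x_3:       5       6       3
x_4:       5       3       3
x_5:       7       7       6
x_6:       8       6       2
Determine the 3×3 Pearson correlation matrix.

Step 1 — column means:
  mean(X_1) = (7 + 8 + 5 + 5 + 7 + 8) / 6 = 40/6 = 6.6667
  mean(X_2) = (1 + 1 + 6 + 3 + 7 + 6) / 6 = 24/6 = 4
  mean(X_3) = (1 + 2 + 3 + 3 + 6 + 2) / 6 = 17/6 = 2.8333

Step 2 — sample variances and covariances s[i,j] = (1/(n-1)) · Σ_k (x_{k,i} - mean_i) · (x_{k,j} - mean_j), with n-1 = 5:
  s[X_1,X_1] = ((0.3333)·(0.3333) + (1.3333)·(1.3333) + (-1.6667)·(-1.6667) + (-1.6667)·(-1.6667) + (0.3333)·(0.3333) + (1.3333)·(1.3333)) / 5 = 9.3333/5 = 1.8667
  s[X_1,X_2] = ((0.3333)·(-3) + (1.3333)·(-3) + (-1.6667)·(2) + (-1.6667)·(-1) + (0.3333)·(3) + (1.3333)·(2)) / 5 = -3/5 = -0.6
  s[X_1,X_3] = ((0.3333)·(-1.8333) + (1.3333)·(-0.8333) + (-1.6667)·(0.1667) + (-1.6667)·(0.1667) + (0.3333)·(3.1667) + (1.3333)·(-0.8333)) / 5 = -2.3333/5 = -0.4667
  s[X_2,X_2] = ((-3)·(-3) + (-3)·(-3) + (2)·(2) + (-1)·(-1) + (3)·(3) + (2)·(2)) / 5 = 36/5 = 7.2
  s[X_2,X_3] = ((-3)·(-1.8333) + (-3)·(-0.8333) + (2)·(0.1667) + (-1)·(0.1667) + (3)·(3.1667) + (2)·(-0.8333)) / 5 = 16/5 = 3.2
  s[X_3,X_3] = ((-1.8333)·(-1.8333) + (-0.8333)·(-0.8333) + (0.1667)·(0.1667) + (0.1667)·(0.1667) + (3.1667)·(3.1667) + (-0.8333)·(-0.8333)) / 5 = 14.8333/5 = 2.9667
  Sample standard deviations s_i = √(s[i,i]):
  s(X_1) = √(1.8667) = 1.3663
  s(X_2) = √(7.2) = 2.6833
  s(X_3) = √(2.9667) = 1.7224

Step 3 — r_{ij} = s_{ij} / (s_i · s_j):
  r[X_1,X_1] = 1 (diagonal).
  r[X_1,X_2] = -0.6 / (1.3663 · 2.6833) = -0.6 / 3.6661 = -0.1637
  r[X_1,X_3] = -0.4667 / (1.3663 · 1.7224) = -0.4667 / 2.3532 = -0.1983
  r[X_2,X_2] = 1 (diagonal).
  r[X_2,X_3] = 3.2 / (2.6833 · 1.7224) = 3.2 / 4.6217 = 0.6924
  r[X_3,X_3] = 1 (diagonal).

R is symmetric with unit diagonal. Assembling:

R = [[1, -0.1637, -0.1983],
 [-0.1637, 1, 0.6924],
 [-0.1983, 0.6924, 1]]


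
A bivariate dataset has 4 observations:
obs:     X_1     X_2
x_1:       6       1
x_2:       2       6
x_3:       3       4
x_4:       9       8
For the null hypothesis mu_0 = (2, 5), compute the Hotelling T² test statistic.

Step 1 — sample mean vector:
  mean(X_1) = (6 + 2 + 3 + 9) / 4 = 20/4 = 5
  mean(X_2) = (1 + 6 + 4 + 8) / 4 = 19/4 = 4.75
  x̄ = (5, 4.75),  deviation x̄ - mu_0 = (5, 4.75) - (2, 5) = (3, -0.25).

Step 2 — sample covariance matrix, S[i,j] = (1/(n-1)) · Σ_k (x_{k,i} - mean_i) · (x_{k,j} - mean_j), divisor n-1 = 3:
  S[X_1,X_1] = ((1)·(1) + (-3)·(-3) + (-2)·(-2) + (4)·(4)) / 3 = 30/3 = 10
  S[X_1,X_2] = ((1)·(-3.75) + (-3)·(1.25) + (-2)·(-0.75) + (4)·(3.25)) / 3 = 7/3 = 2.3333
  S[X_2,X_2] = ((-3.75)·(-3.75) + (1.25)·(1.25) + (-0.75)·(-0.75) + (3.25)·(3.25)) / 3 = 26.75/3 = 8.9167
  S = [[10, 2.3333],
 [2.3333, 8.9167]].

Step 3 — invert S. det(S) = 10·8.9167 - (2.3333)² = 83.7222.
  S^{-1} = (1/det) · [[d, -b], [-b, a]] = [[0.1065, -0.0279],
 [-0.0279, 0.1194]].

Step 4 — quadratic form (x̄ - mu_0)^T · S^{-1} · (x̄ - mu_0):
  S^{-1} · (x̄ - mu_0) = (0.3265, -0.1135),
  (x̄ - mu_0)^T · [...] = (3)·(0.3265) + (-0.25)·(-0.1135) = 1.0078.

Step 5 — scale by n: T² = 4 · 1.0078 = 4.0312.

T² ≈ 4.0312


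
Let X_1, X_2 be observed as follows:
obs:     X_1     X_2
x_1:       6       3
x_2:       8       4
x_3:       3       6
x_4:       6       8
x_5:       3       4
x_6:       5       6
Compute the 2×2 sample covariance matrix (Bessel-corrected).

Step 1 — column means:
  mean(X_1) = (6 + 8 + 3 + 6 + 3 + 5) / 6 = 31/6 = 5.1667
  mean(X_2) = (3 + 4 + 6 + 8 + 4 + 6) / 6 = 31/6 = 5.1667

Step 2 — sample covariance S[i,j] = (1/(n-1)) · Σ_k (x_{k,i} - mean_i) · (x_{k,j} - mean_j), with n-1 = 5.
  S[X_1,X_1] = ((0.8333)·(0.8333) + (2.8333)·(2.8333) + (-2.1667)·(-2.1667) + (0.8333)·(0.8333) + (-2.1667)·(-2.1667) + (-0.1667)·(-0.1667)) / 5 = 18.8333/5 = 3.7667
  S[X_1,X_2] = ((0.8333)·(-2.1667) + (2.8333)·(-1.1667) + (-2.1667)·(0.8333) + (0.8333)·(2.8333) + (-2.1667)·(-1.1667) + (-0.1667)·(0.8333)) / 5 = -2.1667/5 = -0.4333
  S[X_2,X_2] = ((-2.1667)·(-2.1667) + (-1.1667)·(-1.1667) + (0.8333)·(0.8333) + (2.8333)·(2.8333) + (-1.1667)·(-1.1667) + (0.8333)·(0.8333)) / 5 = 16.8333/5 = 3.3667

S is symmetric (S[j,i] = S[i,j]). Assembling:

S = [[3.7667, -0.4333],
 [-0.4333, 3.3667]]


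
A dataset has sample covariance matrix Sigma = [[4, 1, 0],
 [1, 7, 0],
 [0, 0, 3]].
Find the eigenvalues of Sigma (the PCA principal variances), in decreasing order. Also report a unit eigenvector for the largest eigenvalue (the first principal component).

Step 1 — characteristic polynomial p(λ) = det(λI - Sigma) = λ³ - tr·λ² + c_1·λ - det, where tr = trace, c_1 = sum of the principal 2×2 minors, det = det(Sigma):
  tr = 4 + 7 + 3 = 14,
  c_1 = (4·7 - (1)²) + (4·3 - (0)²) + (7·3 - (0)²) = 27 + 12 + 21 = 60,
  det = 4·(7·3 - (0)²) - (1)·((1)·3 - (0)·(0)) + (0)·((1)·(0) - 7·(0)) = 4·(21) - (1)·(3) + (0)·(0) = 81.
  So p(λ) = λ³ - 14λ² + 60λ - 81.
Step 2 — look for an integer root (rational root theorem: any rational root is an integer divisor of 81). Testing λ = 3:
  p(3) = 27 - 126 + 180 - 81 = 0  ✓
  Dividing out (λ - 3): p(λ) = (λ - 3)(λ² - 11λ + 27).
Step 3 — remaining eigenvalues from the quadratic λ² - 11λ + 27 = 0:
  Δ = 11² - 4·27 = 121 - 108 = 13,  λ = (11 ± √13)/2 = (11 ± 3.6056)/2 ≈ 7.3028 or 3.6972.
  Sorted: λ_1 = 7.3028,  λ_2 = 3.6972,  λ_3 = 3  (check: sum = 14 = tr ✓).

Step 4 — unit eigenvector for λ_1 ≈ 7.3028: v spans the null space of (Sigma - λ_1 I), whose rows are
  r_1 = (-3.3028, 1, 0),  r_2 = (1, -0.3028, 0),  r_3 = (0, 0, -4.3028).
  v is orthogonal to every row, so take v ∝ r_1 × r_3 = ((1)·(-4.3028) - (0)·(0), (0)·(0) - (-3.3028)·(-4.3028), (-3.3028)·(0) - (1)·(0)) ≈ (-4.3028, -14.2111, 0).
  Rescale (multiply by -1 so the first nonzero entry is positive): u = (4.3028, 14.2111, 0).
  ||u|| = √((4.3028)² + (14.2111)² + (0)²) = √(220.4693) ≈ 14.8482,  v_1 = u/||u|| ≈ (0.2898, 0.9571, 0) (||v_1|| = 1).

λ_1 = 7.3028,  λ_2 = 3.6972,  λ_3 = 3;  v_1 ≈ (0.2898, 0.9571, 0)


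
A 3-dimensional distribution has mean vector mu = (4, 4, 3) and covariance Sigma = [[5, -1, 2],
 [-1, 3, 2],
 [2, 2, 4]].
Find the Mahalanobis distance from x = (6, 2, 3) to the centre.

Step 1 — centre the observation: (x - mu) = (2, -2, 0).

Step 2 — invert Sigma (cofactor / det for 3×3, or solve directly):
  Sigma^{-1} = [[0.5, 0.5, -0.5],
 [0.5, 1, -0.75],
 [-0.5, -0.75, 0.875]].

Step 3 — form the quadratic (x - mu)^T · Sigma^{-1} · (x - mu):
  Sigma^{-1} · (x - mu) = (0, -1, 0.5).
  (x - mu)^T · [Sigma^{-1} · (x - mu)] = (2)·(0) + (-2)·(-1) + (0)·(0.5) = 2.

Step 4 — take square root: d = √(2) ≈ 1.4142.

d(x, mu) = √(2) ≈ 1.4142


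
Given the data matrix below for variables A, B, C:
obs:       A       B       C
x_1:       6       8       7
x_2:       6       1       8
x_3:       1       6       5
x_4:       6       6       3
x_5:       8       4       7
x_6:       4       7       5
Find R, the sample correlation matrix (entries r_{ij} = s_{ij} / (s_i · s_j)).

Step 1 — column means:
  mean(A) = (6 + 6 + 1 + 6 + 8 + 4) / 6 = 31/6 = 5.1667
  mean(B) = (8 + 1 + 6 + 6 + 4 + 7) / 6 = 32/6 = 5.3333
  mean(C) = (7 + 8 + 5 + 3 + 7 + 5) / 6 = 35/6 = 5.8333

Step 2 — sample variances and covariances s[i,j] = (1/(n-1)) · Σ_k (x_{k,i} - mean_i) · (x_{k,j} - mean_j), with n-1 = 5:
  s[A,A] = ((0.8333)·(0.8333) + (0.8333)·(0.8333) + (-4.1667)·(-4.1667) + (0.8333)·(0.8333) + (2.8333)·(2.8333) + (-1.1667)·(-1.1667)) / 5 = 28.8333/5 = 5.7667
  s[A,B] = ((0.8333)·(2.6667) + (0.8333)·(-4.3333) + (-4.1667)·(0.6667) + (0.8333)·(0.6667) + (2.8333)·(-1.3333) + (-1.1667)·(1.6667)) / 5 = -9.3333/5 = -1.8667
  s[A,C] = ((0.8333)·(1.1667) + (0.8333)·(2.1667) + (-4.1667)·(-0.8333) + (0.8333)·(-2.8333) + (2.8333)·(1.1667) + (-1.1667)·(-0.8333)) / 5 = 8.1667/5 = 1.6333
  s[B,B] = ((2.6667)·(2.6667) + (-4.3333)·(-4.3333) + (0.6667)·(0.6667) + (0.6667)·(0.6667) + (-1.3333)·(-1.3333) + (1.6667)·(1.6667)) / 5 = 31.3333/5 = 6.2667
  s[B,C] = ((2.6667)·(1.1667) + (-4.3333)·(2.1667) + (0.6667)·(-0.8333) + (0.6667)·(-2.8333) + (-1.3333)·(1.1667) + (1.6667)·(-0.8333)) / 5 = -11.6667/5 = -2.3333
  s[C,C] = ((1.1667)·(1.1667) + (2.1667)·(2.1667) + (-0.8333)·(-0.8333) + (-2.8333)·(-2.8333) + (1.1667)·(1.1667) + (-0.8333)·(-0.8333)) / 5 = 16.8333/5 = 3.3667
  Sample standard deviations s_i = √(s[i,i]):
  s(A) = √(5.7667) = 2.4014
  s(B) = √(6.2667) = 2.5033
  s(C) = √(3.3667) = 1.8348

Step 3 — r_{ij} = s_{ij} / (s_i · s_j):
  r[A,A] = 1 (diagonal).
  r[A,B] = -1.8667 / (2.4014 · 2.5033) = -1.8667 / 6.0115 = -0.3105
  r[A,C] = 1.6333 / (2.4014 · 1.8348) = 1.6333 / 4.4062 = 0.3707
  r[B,B] = 1 (diagonal).
  r[B,C] = -2.3333 / (2.5033 · 1.8348) = -2.3333 / 4.5932 = -0.508
  r[C,C] = 1 (diagonal).

R is symmetric with unit diagonal. Assembling:

R = [[1, -0.3105, 0.3707],
 [-0.3105, 1, -0.508],
 [0.3707, -0.508, 1]]


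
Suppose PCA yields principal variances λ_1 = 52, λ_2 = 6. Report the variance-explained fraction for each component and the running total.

Step 1 — total variance = trace(Sigma) = Σ λ_i = 52 + 6 = 58.

Step 2 — fraction explained by component i = λ_i / Σ λ:
  PC1: 52/58 = 0.8966
  PC2: 6/58 = 0.1034

Step 3 — cumulative fraction after k components = (λ_1 + ... + λ_k) / Σ λ:
  k = 1: 52/58 = 0.8966
  k = 2: (52 + 6)/58 = 58/58 = 1

Summary (fraction, with percent):

explained: PC1 0.8966 (89.66%), PC2 0.1034 (10.34%);  cumulative: 0.8966, 1


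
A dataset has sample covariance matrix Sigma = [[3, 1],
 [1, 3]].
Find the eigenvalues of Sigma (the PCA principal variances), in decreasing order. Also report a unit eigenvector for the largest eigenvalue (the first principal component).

Step 1 — characteristic polynomial of 2×2 Sigma:
  det(Sigma - λI) = λ² - trace · λ + det = 0.
  trace = 3 + 3 = 6, det = 3·3 - (1)² = 8.
Step 2 — discriminant:
  Δ = trace² - 4·det = 36 - 32 = 4.
Step 3 — eigenvalues:
  λ = (trace ± √Δ)/2 = (6 ± 2)/2,
  λ_1 = 4,  λ_2 = 2.

Step 4 — unit eigenvector for λ_1: solve (Sigma - λ_1 I)v = 0. First row:
  (3 - 4)·v_x + (1)·v_y = 0, i.e. (-1)·v_x + (1)·v_y = 0,
  so v ∝ (b, λ_1 - a) = (1, 1) = u.
  ||u|| = √((1)² + (1)²) = √(2) ≈ 1.4142,
  v_1 = u/||u|| ≈ (0.7071, 0.7071) (||v_1|| = 1).

λ_1 = 4,  λ_2 = 2;  v_1 ≈ (0.7071, 0.7071)


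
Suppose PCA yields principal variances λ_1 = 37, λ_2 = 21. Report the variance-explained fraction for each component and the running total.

Step 1 — total variance = trace(Sigma) = Σ λ_i = 37 + 21 = 58.

Step 2 — fraction explained by component i = λ_i / Σ λ:
  PC1: 37/58 = 0.6379
  PC2: 21/58 = 0.3621

Step 3 — cumulative fraction after k components = (λ_1 + ... + λ_k) / Σ λ:
  k = 1: 37/58 = 0.6379
  k = 2: (37 + 21)/58 = 58/58 = 1

Summary (fraction, with percent):

explained: PC1 0.6379 (63.79%), PC2 0.3621 (36.21%);  cumulative: 0.6379, 1


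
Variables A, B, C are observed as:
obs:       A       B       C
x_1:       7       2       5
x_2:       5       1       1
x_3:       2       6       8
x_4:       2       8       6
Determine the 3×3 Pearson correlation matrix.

Step 1 — column means:
  mean(A) = (7 + 5 + 2 + 2) / 4 = 16/4 = 4
  mean(B) = (2 + 1 + 6 + 8) / 4 = 17/4 = 4.25
  mean(C) = (5 + 1 + 8 + 6) / 4 = 20/4 = 5

Step 2 — sample variances and covariances s[i,j] = (1/(n-1)) · Σ_k (x_{k,i} - mean_i) · (x_{k,j} - mean_j), with n-1 = 3:
  s[A,A] = ((3)·(3) + (1)·(1) + (-2)·(-2) + (-2)·(-2)) / 3 = 18/3 = 6
  s[A,B] = ((3)·(-2.25) + (1)·(-3.25) + (-2)·(1.75) + (-2)·(3.75)) / 3 = -21/3 = -7
  s[A,C] = ((3)·(0) + (1)·(-4) + (-2)·(3) + (-2)·(1)) / 3 = -12/3 = -4
  s[B,B] = ((-2.25)·(-2.25) + (-3.25)·(-3.25) + (1.75)·(1.75) + (3.75)·(3.75)) / 3 = 32.75/3 = 10.9167
  s[B,C] = ((-2.25)·(0) + (-3.25)·(-4) + (1.75)·(3) + (3.75)·(1)) / 3 = 22/3 = 7.3333
  s[C,C] = ((0)·(0) + (-4)·(-4) + (3)·(3) + (1)·(1)) / 3 = 26/3 = 8.6667
  Sample standard deviations s_i = √(s[i,i]):
  s(A) = √(6) = 2.4495
  s(B) = √(10.9167) = 3.304
  s(C) = √(8.6667) = 2.9439

Step 3 — r_{ij} = s_{ij} / (s_i · s_j):
  r[A,A] = 1 (diagonal).
  r[A,B] = -7 / (2.4495 · 3.304) = -7 / 8.0932 = -0.8649
  r[A,C] = -4 / (2.4495 · 2.9439) = -4 / 7.2111 = -0.5547
  r[B,B] = 1 (diagonal).
  r[B,C] = 7.3333 / (3.304 · 2.9439) = 7.3333 / 9.7268 = 0.7539
  r[C,C] = 1 (diagonal).

R is symmetric with unit diagonal. Assembling:

R = [[1, -0.8649, -0.5547],
 [-0.8649, 1, 0.7539],
 [-0.5547, 0.7539, 1]]


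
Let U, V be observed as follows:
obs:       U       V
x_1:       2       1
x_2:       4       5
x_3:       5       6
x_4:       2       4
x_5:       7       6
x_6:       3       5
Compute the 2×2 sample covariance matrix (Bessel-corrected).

Step 1 — column means:
  mean(U) = (2 + 4 + 5 + 2 + 7 + 3) / 6 = 23/6 = 3.8333
  mean(V) = (1 + 5 + 6 + 4 + 6 + 5) / 6 = 27/6 = 4.5

Step 2 — sample covariance S[i,j] = (1/(n-1)) · Σ_k (x_{k,i} - mean_i) · (x_{k,j} - mean_j), with n-1 = 5.
  S[U,U] = ((-1.8333)·(-1.8333) + (0.1667)·(0.1667) + (1.1667)·(1.1667) + (-1.8333)·(-1.8333) + (3.1667)·(3.1667) + (-0.8333)·(-0.8333)) / 5 = 18.8333/5 = 3.7667
  S[U,V] = ((-1.8333)·(-3.5) + (0.1667)·(0.5) + (1.1667)·(1.5) + (-1.8333)·(-0.5) + (3.1667)·(1.5) + (-0.8333)·(0.5)) / 5 = 13.5/5 = 2.7
  S[V,V] = ((-3.5)·(-3.5) + (0.5)·(0.5) + (1.5)·(1.5) + (-0.5)·(-0.5) + (1.5)·(1.5) + (0.5)·(0.5)) / 5 = 17.5/5 = 3.5

S is symmetric (S[j,i] = S[i,j]). Assembling:

S = [[3.7667, 2.7],
 [2.7, 3.5]]


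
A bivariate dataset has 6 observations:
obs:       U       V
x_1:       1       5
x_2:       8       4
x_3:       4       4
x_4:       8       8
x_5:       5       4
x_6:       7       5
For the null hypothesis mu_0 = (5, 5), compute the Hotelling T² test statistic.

Step 1 — sample mean vector:
  mean(U) = (1 + 8 + 4 + 8 + 5 + 7) / 6 = 33/6 = 5.5
  mean(V) = (5 + 4 + 4 + 8 + 4 + 5) / 6 = 30/6 = 5
  x̄ = (5.5, 5),  deviation x̄ - mu_0 = (5.5, 5) - (5, 5) = (0.5, 0).

Step 2 — sample covariance matrix, S[i,j] = (1/(n-1)) · Σ_k (x_{k,i} - mean_i) · (x_{k,j} - mean_j), divisor n-1 = 5:
  S[U,U] = ((-4.5)·(-4.5) + (2.5)·(2.5) + (-1.5)·(-1.5) + (2.5)·(2.5) + (-0.5)·(-0.5) + (1.5)·(1.5)) / 5 = 37.5/5 = 7.5
  S[U,V] = ((-4.5)·(0) + (2.5)·(-1) + (-1.5)·(-1) + (2.5)·(3) + (-0.5)·(-1) + (1.5)·(0)) / 5 = 7/5 = 1.4
  S[V,V] = ((0)·(0) + (-1)·(-1) + (-1)·(-1) + (3)·(3) + (-1)·(-1) + (0)·(0)) / 5 = 12/5 = 2.4
  S = [[7.5, 1.4],
 [1.4, 2.4]].

Step 3 — invert S. det(S) = 7.5·2.4 - (1.4)² = 16.04.
  S^{-1} = (1/det) · [[d, -b], [-b, a]] = [[0.1496, -0.0873],
 [-0.0873, 0.4676]].

Step 4 — quadratic form (x̄ - mu_0)^T · S^{-1} · (x̄ - mu_0):
  S^{-1} · (x̄ - mu_0) = (0.0748, -0.0436),
  (x̄ - mu_0)^T · [...] = (0.5)·(0.0748) + (0)·(-0.0436) = 0.0374.

Step 5 — scale by n: T² = 6 · 0.0374 = 0.2244.

T² ≈ 0.2244


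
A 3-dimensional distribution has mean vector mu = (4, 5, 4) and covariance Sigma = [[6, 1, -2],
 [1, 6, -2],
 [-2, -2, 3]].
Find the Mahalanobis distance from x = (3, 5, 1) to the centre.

Step 1 — centre the observation: (x - mu) = (-1, 0, -3).

Step 2 — invert Sigma (cofactor / det for 3×3, or solve directly):
  Sigma^{-1} = [[0.2154, 0.0154, 0.1538],
 [0.0154, 0.2154, 0.1538],
 [0.1538, 0.1538, 0.5385]].

Step 3 — form the quadratic (x - mu)^T · Sigma^{-1} · (x - mu):
  Sigma^{-1} · (x - mu) = (-0.6769, -0.4769, -1.7692).
  (x - mu)^T · [Sigma^{-1} · (x - mu)] = (-1)·(-0.6769) + (0)·(-0.4769) + (-3)·(-1.7692) = 5.9846.

Step 4 — take square root: d = √(5.9846) ≈ 2.4463.

d(x, mu) = √(5.9846) ≈ 2.4463


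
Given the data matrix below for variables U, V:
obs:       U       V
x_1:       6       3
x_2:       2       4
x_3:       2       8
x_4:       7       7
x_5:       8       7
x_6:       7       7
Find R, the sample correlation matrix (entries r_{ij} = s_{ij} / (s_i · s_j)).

Step 1 — column means:
  mean(U) = (6 + 2 + 2 + 7 + 8 + 7) / 6 = 32/6 = 5.3333
  mean(V) = (3 + 4 + 8 + 7 + 7 + 7) / 6 = 36/6 = 6

Step 2 — sample variances and covariances s[i,j] = (1/(n-1)) · Σ_k (x_{k,i} - mean_i) · (x_{k,j} - mean_j), with n-1 = 5:
  s[U,U] = ((0.6667)·(0.6667) + (-3.3333)·(-3.3333) + (-3.3333)·(-3.3333) + (1.6667)·(1.6667) + (2.6667)·(2.6667) + (1.6667)·(1.6667)) / 5 = 35.3333/5 = 7.0667
  s[U,V] = ((0.6667)·(-3) + (-3.3333)·(-2) + (-3.3333)·(2) + (1.6667)·(1) + (2.6667)·(1) + (1.6667)·(1)) / 5 = 4/5 = 0.8
  s[V,V] = ((-3)·(-3) + (-2)·(-2) + (2)·(2) + (1)·(1) + (1)·(1) + (1)·(1)) / 5 = 20/5 = 4
  Sample standard deviations s_i = √(s[i,i]):
  s(U) = √(7.0667) = 2.6583
  s(V) = √(4) = 2

Step 3 — r_{ij} = s_{ij} / (s_i · s_j):
  r[U,U] = 1 (diagonal).
  r[U,V] = 0.8 / (2.6583 · 2) = 0.8 / 5.3166 = 0.1505
  r[V,V] = 1 (diagonal).

R is symmetric with unit diagonal. Assembling:

R = [[1, 0.1505],
 [0.1505, 1]]


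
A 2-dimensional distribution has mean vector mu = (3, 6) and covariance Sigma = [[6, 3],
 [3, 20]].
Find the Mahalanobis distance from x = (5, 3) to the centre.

Step 1 — centre the observation: (x - mu) = (2, -3).

Step 2 — invert Sigma. det(Sigma) = 6·20 - (3)² = 111.
  Sigma^{-1} = (1/det) · [[d, -b], [-b, a]] = [[0.1802, -0.027],
 [-0.027, 0.0541]].

Step 3 — form the quadratic (x - mu)^T · Sigma^{-1} · (x - mu):
  Sigma^{-1} · (x - mu) = (0.4414, -0.2162).
  (x - mu)^T · [Sigma^{-1} · (x - mu)] = (2)·(0.4414) + (-3)·(-0.2162) = 1.5315.

Step 4 — take square root: d = √(1.5315) ≈ 1.2376.

d(x, mu) = √(1.5315) ≈ 1.2376


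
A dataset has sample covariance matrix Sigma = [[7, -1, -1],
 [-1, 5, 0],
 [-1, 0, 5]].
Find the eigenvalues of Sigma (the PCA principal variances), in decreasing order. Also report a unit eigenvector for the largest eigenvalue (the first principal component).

Step 1 — characteristic polynomial p(λ) = det(λI - Sigma) = λ³ - tr·λ² + c_1·λ - det, where tr = trace, c_1 = sum of the principal 2×2 minors, det = det(Sigma):
  tr = 7 + 5 + 5 = 17,
  c_1 = (7·5 - (-1)²) + (7·5 - (-1)²) + (5·5 - (0)²) = 34 + 34 + 25 = 93,
  det = 7·(5·5 - (0)²) - (-1)·((-1)·5 - (0)·(-1)) + (-1)·((-1)·(0) - 5·(-1)) = 7·(25) - (-1)·(-5) + (-1)·(5) = 165.
  So p(λ) = λ³ - 17λ² + 93λ - 165.
Step 2 — look for an integer root (rational root theorem: any rational root is an integer divisor of 165). Testing λ = 5:
  p(5) = 125 - 425 + 465 - 165 = 0  ✓
  Dividing out (λ - 5): p(λ) = (λ - 5)(λ² - 12λ + 33).
Step 3 — remaining eigenvalues from the quadratic λ² - 12λ + 33 = 0:
  Δ = 12² - 4·33 = 144 - 132 = 12,  λ = (12 ± √12)/2 = (12 ± 3.4641)/2 ≈ 7.7321 or 4.2679.
  Sorted: λ_1 = 7.7321,  λ_2 = 5,  λ_3 = 4.2679  (check: sum = 17 = tr ✓).

Step 4 — unit eigenvector for λ_1 ≈ 7.7321: v spans the null space of (Sigma - λ_1 I), whose rows are
  r_1 = (-0.7321, -1, -1),  r_2 = (-1, -2.7321, 0),  r_3 = (-1, 0, -2.7321).
  v is orthogonal to every row, so take v ∝ r_1 × r_2 = ((-1)·(0) - (-1)·(-2.7321), (-1)·(-1) - (-0.7321)·(0), (-0.7321)·(-2.7321) - (-1)·(-1)) ≈ (-2.7321, 1, 1).
  Rescale (multiply by -1 so the first nonzero entry is positive): u = (2.7321, -1, -1).
  ||u|| = √((2.7321)² + (-1)² + (-1)²) = √(9.4641) ≈ 3.0764,  v_1 = u/||u|| ≈ (0.8881, -0.3251, -0.3251) (||v_1|| = 1).

λ_1 = 7.7321,  λ_2 = 5,  λ_3 = 4.2679;  v_1 ≈ (0.8881, -0.3251, -0.3251)


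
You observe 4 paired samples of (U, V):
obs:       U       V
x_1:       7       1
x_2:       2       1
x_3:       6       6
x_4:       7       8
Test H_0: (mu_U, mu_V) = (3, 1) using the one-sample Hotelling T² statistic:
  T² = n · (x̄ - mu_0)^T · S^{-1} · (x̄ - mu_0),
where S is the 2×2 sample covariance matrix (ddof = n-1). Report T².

Step 1 — sample mean vector:
  mean(U) = (7 + 2 + 6 + 7) / 4 = 22/4 = 5.5
  mean(V) = (1 + 1 + 6 + 8) / 4 = 16/4 = 4
  x̄ = (5.5, 4),  deviation x̄ - mu_0 = (5.5, 4) - (3, 1) = (2.5, 3).

Step 2 — sample covariance matrix, S[i,j] = (1/(n-1)) · Σ_k (x_{k,i} - mean_i) · (x_{k,j} - mean_j), divisor n-1 = 3:
  S[U,U] = ((1.5)·(1.5) + (-3.5)·(-3.5) + (0.5)·(0.5) + (1.5)·(1.5)) / 3 = 17/3 = 5.6667
  S[U,V] = ((1.5)·(-3) + (-3.5)·(-3) + (0.5)·(2) + (1.5)·(4)) / 3 = 13/3 = 4.3333
  S[V,V] = ((-3)·(-3) + (-3)·(-3) + (2)·(2) + (4)·(4)) / 3 = 38/3 = 12.6667
  S = [[5.6667, 4.3333],
 [4.3333, 12.6667]].

Step 3 — invert S. det(S) = 5.6667·12.6667 - (4.3333)² = 53.
  S^{-1} = (1/det) · [[d, -b], [-b, a]] = [[0.239, -0.0818],
 [-0.0818, 0.1069]].

Step 4 — quadratic form (x̄ - mu_0)^T · S^{-1} · (x̄ - mu_0):
  S^{-1} · (x̄ - mu_0) = (0.3522, 0.1164),
  (x̄ - mu_0)^T · [...] = (2.5)·(0.3522) + (3)·(0.1164) = 1.2296.

Step 5 — scale by n: T² = 4 · 1.2296 = 4.9182.

T² ≈ 4.9182


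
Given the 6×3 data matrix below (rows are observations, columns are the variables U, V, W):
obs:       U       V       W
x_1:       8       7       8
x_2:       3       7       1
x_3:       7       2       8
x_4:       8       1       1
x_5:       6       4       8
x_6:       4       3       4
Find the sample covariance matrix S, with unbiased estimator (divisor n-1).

Step 1 — column means:
  mean(U) = (8 + 3 + 7 + 8 + 6 + 4) / 6 = 36/6 = 6
  mean(V) = (7 + 7 + 2 + 1 + 4 + 3) / 6 = 24/6 = 4
  mean(W) = (8 + 1 + 8 + 1 + 8 + 4) / 6 = 30/6 = 5

Step 2 — sample covariance S[i,j] = (1/(n-1)) · Σ_k (x_{k,i} - mean_i) · (x_{k,j} - mean_j), with n-1 = 5.
  S[U,U] = ((2)·(2) + (-3)·(-3) + (1)·(1) + (2)·(2) + (0)·(0) + (-2)·(-2)) / 5 = 22/5 = 4.4
  S[U,V] = ((2)·(3) + (-3)·(3) + (1)·(-2) + (2)·(-3) + (0)·(0) + (-2)·(-1)) / 5 = -9/5 = -1.8
  S[U,W] = ((2)·(3) + (-3)·(-4) + (1)·(3) + (2)·(-4) + (0)·(3) + (-2)·(-1)) / 5 = 15/5 = 3
  S[V,V] = ((3)·(3) + (3)·(3) + (-2)·(-2) + (-3)·(-3) + (0)·(0) + (-1)·(-1)) / 5 = 32/5 = 6.4
  S[V,W] = ((3)·(3) + (3)·(-4) + (-2)·(3) + (-3)·(-4) + (0)·(3) + (-1)·(-1)) / 5 = 4/5 = 0.8
  S[W,W] = ((3)·(3) + (-4)·(-4) + (3)·(3) + (-4)·(-4) + (3)·(3) + (-1)·(-1)) / 5 = 60/5 = 12

S is symmetric (S[j,i] = S[i,j]). Assembling:

S = [[4.4, -1.8, 3],
 [-1.8, 6.4, 0.8],
 [3, 0.8, 12]]


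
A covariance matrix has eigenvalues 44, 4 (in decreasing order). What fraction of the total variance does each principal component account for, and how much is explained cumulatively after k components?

Step 1 — total variance = trace(Sigma) = Σ λ_i = 44 + 4 = 48.

Step 2 — fraction explained by component i = λ_i / Σ λ:
  PC1: 44/48 = 0.9167
  PC2: 4/48 = 0.0833

Step 3 — cumulative fraction after k components = (λ_1 + ... + λ_k) / Σ λ:
  k = 1: 44/48 = 0.9167
  k = 2: (44 + 4)/48 = 48/48 = 1

Summary (fraction, with percent):

explained: PC1 0.9167 (91.67%), PC2 0.0833 (8.33%);  cumulative: 0.9167, 1


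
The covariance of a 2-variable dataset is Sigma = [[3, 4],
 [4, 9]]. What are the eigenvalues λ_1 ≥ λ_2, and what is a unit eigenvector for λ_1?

Step 1 — characteristic polynomial of 2×2 Sigma:
  det(Sigma - λI) = λ² - trace · λ + det = 0.
  trace = 3 + 9 = 12, det = 3·9 - (4)² = 11.
Step 2 — discriminant:
  Δ = trace² - 4·det = 144 - 44 = 100.
Step 3 — eigenvalues:
  λ = (trace ± √Δ)/2 = (12 ± 10)/2,
  λ_1 = 11,  λ_2 = 1.

Step 4 — unit eigenvector for λ_1: solve (Sigma - λ_1 I)v = 0. First row:
  (3 - 11)·v_x + (4)·v_y = 0, i.e. (-8)·v_x + (4)·v_y = 0,
  so v ∝ (b, λ_1 - a) = (4, 8) = u.
  ||u|| = √((4)² + (8)²) = √(80) ≈ 8.9443,
  v_1 = u/||u|| ≈ (0.4472, 0.8944) (||v_1|| = 1).

λ_1 = 11,  λ_2 = 1;  v_1 ≈ (0.4472, 0.8944)


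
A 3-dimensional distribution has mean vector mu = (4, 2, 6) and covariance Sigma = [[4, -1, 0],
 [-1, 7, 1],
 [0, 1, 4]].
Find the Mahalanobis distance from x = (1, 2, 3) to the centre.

Step 1 — centre the observation: (x - mu) = (-3, 0, -3).

Step 2 — invert Sigma (cofactor / det for 3×3, or solve directly):
  Sigma^{-1} = [[0.2596, 0.0385, -0.0096],
 [0.0385, 0.1538, -0.0385],
 [-0.0096, -0.0385, 0.2596]].

Step 3 — form the quadratic (x - mu)^T · Sigma^{-1} · (x - mu):
  Sigma^{-1} · (x - mu) = (-0.75, 0, -0.75).
  (x - mu)^T · [Sigma^{-1} · (x - mu)] = (-3)·(-0.75) + (0)·(0) + (-3)·(-0.75) = 4.5.

Step 4 — take square root: d = √(4.5) ≈ 2.1213.

d(x, mu) = √(4.5) ≈ 2.1213


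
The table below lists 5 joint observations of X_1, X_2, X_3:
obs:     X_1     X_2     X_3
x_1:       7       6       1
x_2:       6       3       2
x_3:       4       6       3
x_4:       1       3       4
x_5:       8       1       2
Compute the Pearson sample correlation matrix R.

Step 1 — column means:
  mean(X_1) = (7 + 6 + 4 + 1 + 8) / 5 = 26/5 = 5.2
  mean(X_2) = (6 + 3 + 6 + 3 + 1) / 5 = 19/5 = 3.8
  mean(X_3) = (1 + 2 + 3 + 4 + 2) / 5 = 12/5 = 2.4

Step 2 — sample variances and covariances s[i,j] = (1/(n-1)) · Σ_k (x_{k,i} - mean_i) · (x_{k,j} - mean_j), with n-1 = 4:
  s[X_1,X_1] = ((1.8)·(1.8) + (0.8)·(0.8) + (-1.2)·(-1.2) + (-4.2)·(-4.2) + (2.8)·(2.8)) / 4 = 30.8/4 = 7.7
  s[X_1,X_2] = ((1.8)·(2.2) + (0.8)·(-0.8) + (-1.2)·(2.2) + (-4.2)·(-0.8) + (2.8)·(-2.8)) / 4 = -3.8/4 = -0.95
  s[X_1,X_3] = ((1.8)·(-1.4) + (0.8)·(-0.4) + (-1.2)·(0.6) + (-4.2)·(1.6) + (2.8)·(-0.4)) / 4 = -11.4/4 = -2.85
  s[X_2,X_2] = ((2.2)·(2.2) + (-0.8)·(-0.8) + (2.2)·(2.2) + (-0.8)·(-0.8) + (-2.8)·(-2.8)) / 4 = 18.8/4 = 4.7
  s[X_2,X_3] = ((2.2)·(-1.4) + (-0.8)·(-0.4) + (2.2)·(0.6) + (-0.8)·(1.6) + (-2.8)·(-0.4)) / 4 = -1.6/4 = -0.4
  s[X_3,X_3] = ((-1.4)·(-1.4) + (-0.4)·(-0.4) + (0.6)·(0.6) + (1.6)·(1.6) + (-0.4)·(-0.4)) / 4 = 5.2/4 = 1.3
  Sample standard deviations s_i = √(s[i,i]):
  s(X_1) = √(7.7) = 2.7749
  s(X_2) = √(4.7) = 2.1679
  s(X_3) = √(1.3) = 1.1402

Step 3 — r_{ij} = s_{ij} / (s_i · s_j):
  r[X_1,X_1] = 1 (diagonal).
  r[X_1,X_2] = -0.95 / (2.7749 · 2.1679) = -0.95 / 6.0158 = -0.1579
  r[X_1,X_3] = -2.85 / (2.7749 · 1.1402) = -2.85 / 3.1639 = -0.9008
  r[X_2,X_2] = 1 (diagonal).
  r[X_2,X_3] = -0.4 / (2.1679 · 1.1402) = -0.4 / 2.4718 = -0.1618
  r[X_3,X_3] = 1 (diagonal).

R is symmetric with unit diagonal. Assembling:

R = [[1, -0.1579, -0.9008],
 [-0.1579, 1, -0.1618],
 [-0.9008, -0.1618, 1]]


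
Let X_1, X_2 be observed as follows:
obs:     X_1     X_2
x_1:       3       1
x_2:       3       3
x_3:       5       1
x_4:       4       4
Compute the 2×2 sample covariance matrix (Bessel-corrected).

Step 1 — column means:
  mean(X_1) = (3 + 3 + 5 + 4) / 4 = 15/4 = 3.75
  mean(X_2) = (1 + 3 + 1 + 4) / 4 = 9/4 = 2.25

Step 2 — sample covariance S[i,j] = (1/(n-1)) · Σ_k (x_{k,i} - mean_i) · (x_{k,j} - mean_j), with n-1 = 3.
  S[X_1,X_1] = ((-0.75)·(-0.75) + (-0.75)·(-0.75) + (1.25)·(1.25) + (0.25)·(0.25)) / 3 = 2.75/3 = 0.9167
  S[X_1,X_2] = ((-0.75)·(-1.25) + (-0.75)·(0.75) + (1.25)·(-1.25) + (0.25)·(1.75)) / 3 = -0.75/3 = -0.25
  S[X_2,X_2] = ((-1.25)·(-1.25) + (0.75)·(0.75) + (-1.25)·(-1.25) + (1.75)·(1.75)) / 3 = 6.75/3 = 2.25

S is symmetric (S[j,i] = S[i,j]). Assembling:

S = [[0.9167, -0.25],
 [-0.25, 2.25]]


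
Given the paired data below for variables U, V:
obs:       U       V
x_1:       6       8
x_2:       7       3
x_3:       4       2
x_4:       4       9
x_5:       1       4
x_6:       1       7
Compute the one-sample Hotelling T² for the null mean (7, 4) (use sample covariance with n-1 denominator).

Step 1 — sample mean vector:
  mean(U) = (6 + 7 + 4 + 4 + 1 + 1) / 6 = 23/6 = 3.8333
  mean(V) = (8 + 3 + 2 + 9 + 4 + 7) / 6 = 33/6 = 5.5
  x̄ = (3.8333, 5.5),  deviation x̄ - mu_0 = (3.8333, 5.5) - (7, 4) = (-3.1667, 1.5).

Step 2 — sample covariance matrix, S[i,j] = (1/(n-1)) · Σ_k (x_{k,i} - mean_i) · (x_{k,j} - mean_j), divisor n-1 = 5:
  S[U,U] = ((2.1667)·(2.1667) + (3.1667)·(3.1667) + (0.1667)·(0.1667) + (0.1667)·(0.1667) + (-2.8333)·(-2.8333) + (-2.8333)·(-2.8333)) / 5 = 30.8333/5 = 6.1667
  S[U,V] = ((2.1667)·(2.5) + (3.1667)·(-2.5) + (0.1667)·(-3.5) + (0.1667)·(3.5) + (-2.8333)·(-1.5) + (-2.8333)·(1.5)) / 5 = -2.5/5 = -0.5
  S[V,V] = ((2.5)·(2.5) + (-2.5)·(-2.5) + (-3.5)·(-3.5) + (3.5)·(3.5) + (-1.5)·(-1.5) + (1.5)·(1.5)) / 5 = 41.5/5 = 8.3
  S = [[6.1667, -0.5],
 [-0.5, 8.3]].

Step 3 — invert S. det(S) = 6.1667·8.3 - (-0.5)² = 50.9333.
  S^{-1} = (1/det) · [[d, -b], [-b, a]] = [[0.163, 0.0098],
 [0.0098, 0.1211]].

Step 4 — quadratic form (x̄ - mu_0)^T · S^{-1} · (x̄ - mu_0):
  S^{-1} · (x̄ - mu_0) = (-0.5013, 0.1505),
  (x̄ - mu_0)^T · [...] = (-3.1667)·(-0.5013) + (1.5)·(0.1505) = 1.8133.

Step 5 — scale by n: T² = 6 · 1.8133 = 10.8796.

T² ≈ 10.8796


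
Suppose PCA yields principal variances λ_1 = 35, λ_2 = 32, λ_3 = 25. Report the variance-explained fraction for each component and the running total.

Step 1 — total variance = trace(Sigma) = Σ λ_i = 35 + 32 + 25 = 92.

Step 2 — fraction explained by component i = λ_i / Σ λ:
  PC1: 35/92 = 0.3804
  PC2: 32/92 = 0.3478
  PC3: 25/92 = 0.2717

Step 3 — cumulative fraction after k components = (λ_1 + ... + λ_k) / Σ λ:
  k = 1: 35/92 = 0.3804
  k = 2: (35 + 32)/92 = 67/92 = 0.7283
  k = 3: (35 + 32 + 25)/92 = 92/92 = 1

Summary (fraction, with percent):

explained: PC1 0.3804 (38.04%), PC2 0.3478 (34.78%), PC3 0.2717 (27.17%);  cumulative: 0.3804, 0.7283, 1


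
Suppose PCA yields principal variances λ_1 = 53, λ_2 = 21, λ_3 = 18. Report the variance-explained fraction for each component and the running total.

Step 1 — total variance = trace(Sigma) = Σ λ_i = 53 + 21 + 18 = 92.

Step 2 — fraction explained by component i = λ_i / Σ λ:
  PC1: 53/92 = 0.5761
  PC2: 21/92 = 0.2283
  PC3: 18/92 = 0.1957

Step 3 — cumulative fraction after k components = (λ_1 + ... + λ_k) / Σ λ:
  k = 1: 53/92 = 0.5761
  k = 2: (53 + 21)/92 = 74/92 = 0.8043
  k = 3: (53 + 21 + 18)/92 = 92/92 = 1

Summary (fraction, with percent):

explained: PC1 0.5761 (57.61%), PC2 0.2283 (22.83%), PC3 0.1957 (19.57%);  cumulative: 0.5761, 0.8043, 1


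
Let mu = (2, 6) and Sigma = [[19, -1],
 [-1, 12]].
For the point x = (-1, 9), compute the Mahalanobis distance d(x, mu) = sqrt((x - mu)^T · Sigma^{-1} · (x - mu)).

Step 1 — centre the observation: (x - mu) = (-3, 3).

Step 2 — invert Sigma. det(Sigma) = 19·12 - (-1)² = 227.
  Sigma^{-1} = (1/det) · [[d, -b], [-b, a]] = [[0.0529, 0.0044],
 [0.0044, 0.0837]].

Step 3 — form the quadratic (x - mu)^T · Sigma^{-1} · (x - mu):
  Sigma^{-1} · (x - mu) = (-0.1454, 0.2379).
  (x - mu)^T · [Sigma^{-1} · (x - mu)] = (-3)·(-0.1454) + (3)·(0.2379) = 1.1498.

Step 4 — take square root: d = √(1.1498) ≈ 1.0723.

d(x, mu) = √(1.1498) ≈ 1.0723


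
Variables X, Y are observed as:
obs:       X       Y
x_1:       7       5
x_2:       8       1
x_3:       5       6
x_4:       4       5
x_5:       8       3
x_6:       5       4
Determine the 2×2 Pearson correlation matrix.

Step 1 — column means:
  mean(X) = (7 + 8 + 5 + 4 + 8 + 5) / 6 = 37/6 = 6.1667
  mean(Y) = (5 + 1 + 6 + 5 + 3 + 4) / 6 = 24/6 = 4

Step 2 — sample variances and covariances s[i,j] = (1/(n-1)) · Σ_k (x_{k,i} - mean_i) · (x_{k,j} - mean_j), with n-1 = 5:
  s[X,X] = ((0.8333)·(0.8333) + (1.8333)·(1.8333) + (-1.1667)·(-1.1667) + (-2.1667)·(-2.1667) + (1.8333)·(1.8333) + (-1.1667)·(-1.1667)) / 5 = 14.8333/5 = 2.9667
  s[X,Y] = ((0.8333)·(1) + (1.8333)·(-3) + (-1.1667)·(2) + (-2.1667)·(1) + (1.8333)·(-1) + (-1.1667)·(0)) / 5 = -11/5 = -2.2
  s[Y,Y] = ((1)·(1) + (-3)·(-3) + (2)·(2) + (1)·(1) + (-1)·(-1) + (0)·(0)) / 5 = 16/5 = 3.2
  Sample standard deviations s_i = √(s[i,i]):
  s(X) = √(2.9667) = 1.7224
  s(Y) = √(3.2) = 1.7889

Step 3 — r_{ij} = s_{ij} / (s_i · s_j):
  r[X,X] = 1 (diagonal).
  r[X,Y] = -2.2 / (1.7224 · 1.7889) = -2.2 / 3.0811 = -0.714
  r[Y,Y] = 1 (diagonal).

R is symmetric with unit diagonal. Assembling:

R = [[1, -0.714],
 [-0.714, 1]]


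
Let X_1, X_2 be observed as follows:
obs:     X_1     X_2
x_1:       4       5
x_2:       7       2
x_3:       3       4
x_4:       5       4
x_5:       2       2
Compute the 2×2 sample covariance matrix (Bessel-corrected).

Step 1 — column means:
  mean(X_1) = (4 + 7 + 3 + 5 + 2) / 5 = 21/5 = 4.2
  mean(X_2) = (5 + 2 + 4 + 4 + 2) / 5 = 17/5 = 3.4

Step 2 — sample covariance S[i,j] = (1/(n-1)) · Σ_k (x_{k,i} - mean_i) · (x_{k,j} - mean_j), with n-1 = 4.
  S[X_1,X_1] = ((-0.2)·(-0.2) + (2.8)·(2.8) + (-1.2)·(-1.2) + (0.8)·(0.8) + (-2.2)·(-2.2)) / 4 = 14.8/4 = 3.7
  S[X_1,X_2] = ((-0.2)·(1.6) + (2.8)·(-1.4) + (-1.2)·(0.6) + (0.8)·(0.6) + (-2.2)·(-1.4)) / 4 = -1.4/4 = -0.35
  S[X_2,X_2] = ((1.6)·(1.6) + (-1.4)·(-1.4) + (0.6)·(0.6) + (0.6)·(0.6) + (-1.4)·(-1.4)) / 4 = 7.2/4 = 1.8

S is symmetric (S[j,i] = S[i,j]). Assembling:

S = [[3.7, -0.35],
 [-0.35, 1.8]]


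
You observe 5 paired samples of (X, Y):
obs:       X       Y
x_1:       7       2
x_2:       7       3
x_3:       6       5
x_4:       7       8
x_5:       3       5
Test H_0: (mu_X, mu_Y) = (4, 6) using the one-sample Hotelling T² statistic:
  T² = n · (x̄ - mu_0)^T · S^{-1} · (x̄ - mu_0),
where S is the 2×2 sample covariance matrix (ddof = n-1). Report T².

Step 1 — sample mean vector:
  mean(X) = (7 + 7 + 6 + 7 + 3) / 5 = 30/5 = 6
  mean(Y) = (2 + 3 + 5 + 8 + 5) / 5 = 23/5 = 4.6
  x̄ = (6, 4.6),  deviation x̄ - mu_0 = (6, 4.6) - (4, 6) = (2, -1.4).

Step 2 — sample covariance matrix, S[i,j] = (1/(n-1)) · Σ_k (x_{k,i} - mean_i) · (x_{k,j} - mean_j), divisor n-1 = 4:
  S[X,X] = ((1)·(1) + (1)·(1) + (0)·(0) + (1)·(1) + (-3)·(-3)) / 4 = 12/4 = 3
  S[X,Y] = ((1)·(-2.6) + (1)·(-1.6) + (0)·(0.4) + (1)·(3.4) + (-3)·(0.4)) / 4 = -2/4 = -0.5
  S[Y,Y] = ((-2.6)·(-2.6) + (-1.6)·(-1.6) + (0.4)·(0.4) + (3.4)·(3.4) + (0.4)·(0.4)) / 4 = 21.2/4 = 5.3
  S = [[3, -0.5],
 [-0.5, 5.3]].

Step 3 — invert S. det(S) = 3·5.3 - (-0.5)² = 15.65.
  S^{-1} = (1/det) · [[d, -b], [-b, a]] = [[0.3387, 0.0319],
 [0.0319, 0.1917]].

Step 4 — quadratic form (x̄ - mu_0)^T · S^{-1} · (x̄ - mu_0):
  S^{-1} · (x̄ - mu_0) = (0.6326, -0.2045),
  (x̄ - mu_0)^T · [...] = (2)·(0.6326) + (-1.4)·(-0.2045) = 1.5514.

Step 5 — scale by n: T² = 5 · 1.5514 = 7.7572.

T² ≈ 7.7572
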